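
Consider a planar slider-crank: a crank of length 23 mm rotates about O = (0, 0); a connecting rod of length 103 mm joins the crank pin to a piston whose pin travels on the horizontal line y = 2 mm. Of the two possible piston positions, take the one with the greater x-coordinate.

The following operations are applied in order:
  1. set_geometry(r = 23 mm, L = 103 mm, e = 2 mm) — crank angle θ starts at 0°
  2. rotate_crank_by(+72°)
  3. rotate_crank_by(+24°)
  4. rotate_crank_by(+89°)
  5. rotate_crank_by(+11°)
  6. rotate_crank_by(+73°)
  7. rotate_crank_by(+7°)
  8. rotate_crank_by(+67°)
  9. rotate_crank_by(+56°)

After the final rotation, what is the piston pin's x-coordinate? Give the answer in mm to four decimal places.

set_geometry: r = 23 mm, L = 103 mm, e = 2 mm; θ ← 0°
rotate_crank_by(+72°): θ ← 0° +72° = 72°
rotate_crank_by(+24°): θ ← 72° +24° = 96°
rotate_crank_by(+89°): θ ← 96° +89° = 185°
rotate_crank_by(+11°): θ ← 185° +11° = 196°
rotate_crank_by(+73°): θ ← 196° +73° = 269°
rotate_crank_by(+7°): θ ← 269° +7° = 276°
rotate_crank_by(+67°): θ ← 276° +67° = 343°
rotate_crank_by(+56°): θ ← 343° +56° = 399°
crank pin P = (r cos θ, r sin θ) = (17.874357, 14.474369)
h = r sin θ − e = 14.474369 − 2 = 12.474369
x = r cos θ + √(L² − h²) = 17.874357 + √(10609.0 − 155.6099) = 17.874357 + 102.241822 = 120.116179

120.1162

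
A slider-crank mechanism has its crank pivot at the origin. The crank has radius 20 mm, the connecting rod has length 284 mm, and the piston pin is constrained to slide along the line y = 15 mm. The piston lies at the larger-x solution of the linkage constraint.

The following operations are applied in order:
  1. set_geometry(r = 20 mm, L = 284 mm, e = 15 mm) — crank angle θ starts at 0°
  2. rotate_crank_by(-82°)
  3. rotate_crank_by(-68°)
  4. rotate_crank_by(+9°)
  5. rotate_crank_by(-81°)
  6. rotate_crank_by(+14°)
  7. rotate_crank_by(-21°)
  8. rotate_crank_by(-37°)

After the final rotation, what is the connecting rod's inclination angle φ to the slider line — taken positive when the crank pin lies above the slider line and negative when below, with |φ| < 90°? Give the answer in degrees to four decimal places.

0.9990

set_geometry: r = 20 mm, L = 284 mm, e = 15 mm; θ ← 0°
rotate_crank_by(-82°): θ ← 0° -82° = -82°
rotate_crank_by(-68°): θ ← -82° -68° = -150°
rotate_crank_by(+9°): θ ← -150° +9° = -141°
rotate_crank_by(-81°): θ ← -141° -81° = -222°
rotate_crank_by(+14°): θ ← -222° +14° = -208°
rotate_crank_by(-21°): θ ← -208° -21° = -229°
rotate_crank_by(-37°): θ ← -229° -37° = -266°
crank pin P = (r cos θ, r sin θ) = (-1.395129, 19.951281)
h = r sin θ − e = 19.951281 − 15 = 4.951281
sin φ = h / L = 4.951281 / 284 = 0.01743409
φ = arcsin(0.01743409) = 0.998950°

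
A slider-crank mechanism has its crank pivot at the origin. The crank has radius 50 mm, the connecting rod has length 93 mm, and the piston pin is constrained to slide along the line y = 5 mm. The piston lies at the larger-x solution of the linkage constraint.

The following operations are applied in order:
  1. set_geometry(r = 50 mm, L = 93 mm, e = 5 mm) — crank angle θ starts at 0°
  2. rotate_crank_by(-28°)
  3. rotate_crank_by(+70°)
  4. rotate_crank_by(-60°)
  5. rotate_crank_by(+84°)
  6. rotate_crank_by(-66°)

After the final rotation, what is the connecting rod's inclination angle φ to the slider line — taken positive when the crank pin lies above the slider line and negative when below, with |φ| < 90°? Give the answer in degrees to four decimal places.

-3.0819

set_geometry: r = 50 mm, L = 93 mm, e = 5 mm; θ ← 0°
rotate_crank_by(-28°): θ ← 0° -28° = -28°
rotate_crank_by(+70°): θ ← -28° +70° = 42°
rotate_crank_by(-60°): θ ← 42° -60° = -18°
rotate_crank_by(+84°): θ ← -18° +84° = 66°
rotate_crank_by(-66°): θ ← 66° -66° = 0°
crank pin P = (r cos θ, r sin θ) = (50.000000, 0.000000)
h = r sin θ − e = 0.000000 − 5 = -5.000000
sin φ = h / L = -5.000000 / 93 = -0.05376344
φ = arcsin(-0.05376344) = -3.081904°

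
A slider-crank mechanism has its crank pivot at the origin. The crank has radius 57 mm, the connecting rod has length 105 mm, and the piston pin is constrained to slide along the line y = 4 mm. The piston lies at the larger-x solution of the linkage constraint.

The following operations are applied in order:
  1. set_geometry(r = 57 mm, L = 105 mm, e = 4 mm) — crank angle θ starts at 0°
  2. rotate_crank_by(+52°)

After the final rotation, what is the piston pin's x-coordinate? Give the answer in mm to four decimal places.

131.7924

set_geometry: r = 57 mm, L = 105 mm, e = 4 mm; θ ← 0°
rotate_crank_by(+52°): θ ← 0° +52° = 52°
crank pin P = (r cos θ, r sin θ) = (35.092704, 44.916613)
h = r sin θ − e = 44.916613 − 4 = 40.916613
x = r cos θ + √(L² − h²) = 35.092704 + √(11025.0 − 1674.1692) = 35.092704 + 96.699694 = 131.792398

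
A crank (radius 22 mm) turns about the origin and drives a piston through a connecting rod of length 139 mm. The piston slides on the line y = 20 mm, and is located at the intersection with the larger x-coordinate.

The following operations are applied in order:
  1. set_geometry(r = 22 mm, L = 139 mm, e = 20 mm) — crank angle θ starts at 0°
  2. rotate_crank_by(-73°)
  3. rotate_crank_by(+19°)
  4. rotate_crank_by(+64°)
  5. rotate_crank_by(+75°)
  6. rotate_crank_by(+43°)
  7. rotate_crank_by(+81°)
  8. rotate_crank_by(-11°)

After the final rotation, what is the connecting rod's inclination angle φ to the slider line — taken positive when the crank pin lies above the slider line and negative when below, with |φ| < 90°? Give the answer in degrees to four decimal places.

-11.1159

set_geometry: r = 22 mm, L = 139 mm, e = 20 mm; θ ← 0°
rotate_crank_by(-73°): θ ← 0° -73° = -73°
rotate_crank_by(+19°): θ ← -73° +19° = -54°
rotate_crank_by(+64°): θ ← -54° +64° = 10°
rotate_crank_by(+75°): θ ← 10° +75° = 85°
rotate_crank_by(+43°): θ ← 85° +43° = 128°
rotate_crank_by(+81°): θ ← 128° +81° = 209°
rotate_crank_by(-11°): θ ← 209° -11° = 198°
crank pin P = (r cos θ, r sin θ) = (-20.923243, -6.798374)
h = r sin θ − e = -6.798374 − 20 = -26.798374
sin φ = h / L = -26.798374 / 139 = -0.19279406
φ = arcsin(-0.19279406) = -11.115887°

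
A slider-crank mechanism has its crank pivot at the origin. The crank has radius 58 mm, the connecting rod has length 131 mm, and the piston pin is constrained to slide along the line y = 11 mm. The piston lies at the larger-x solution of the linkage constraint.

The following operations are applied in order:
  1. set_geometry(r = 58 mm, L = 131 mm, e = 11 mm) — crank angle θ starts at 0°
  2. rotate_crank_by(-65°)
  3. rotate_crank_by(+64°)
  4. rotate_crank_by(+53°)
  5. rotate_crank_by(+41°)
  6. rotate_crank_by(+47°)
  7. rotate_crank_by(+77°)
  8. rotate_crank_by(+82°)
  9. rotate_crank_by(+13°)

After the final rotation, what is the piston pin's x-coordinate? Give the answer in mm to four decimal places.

set_geometry: r = 58 mm, L = 131 mm, e = 11 mm; θ ← 0°
rotate_crank_by(-65°): θ ← 0° -65° = -65°
rotate_crank_by(+64°): θ ← -65° +64° = -1°
rotate_crank_by(+53°): θ ← -1° +53° = 52°
rotate_crank_by(+41°): θ ← 52° +41° = 93°
rotate_crank_by(+47°): θ ← 93° +47° = 140°
rotate_crank_by(+77°): θ ← 140° +77° = 217°
rotate_crank_by(+82°): θ ← 217° +82° = 299°
rotate_crank_by(+13°): θ ← 299° +13° = 312°
crank pin P = (r cos θ, r sin θ) = (38.809575, -43.102400)
h = r sin θ − e = -43.102400 − 11 = -54.102400
x = r cos θ + √(L² − h²) = 38.809575 + √(17161.0 − 2927.0697) = 38.809575 + 119.306036 = 158.115612

158.1156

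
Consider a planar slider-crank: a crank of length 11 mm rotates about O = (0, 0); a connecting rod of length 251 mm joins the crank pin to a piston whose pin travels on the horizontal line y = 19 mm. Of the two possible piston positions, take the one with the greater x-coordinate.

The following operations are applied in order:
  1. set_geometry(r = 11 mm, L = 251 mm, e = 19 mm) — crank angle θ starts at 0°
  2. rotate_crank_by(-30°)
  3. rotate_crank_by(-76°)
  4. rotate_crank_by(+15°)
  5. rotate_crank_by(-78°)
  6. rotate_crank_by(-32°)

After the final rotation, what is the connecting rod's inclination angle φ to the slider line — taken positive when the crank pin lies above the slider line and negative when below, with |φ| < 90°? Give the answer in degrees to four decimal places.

-3.4393

set_geometry: r = 11 mm, L = 251 mm, e = 19 mm; θ ← 0°
rotate_crank_by(-30°): θ ← 0° -30° = -30°
rotate_crank_by(-76°): θ ← -30° -76° = -106°
rotate_crank_by(+15°): θ ← -106° +15° = -91°
rotate_crank_by(-78°): θ ← -91° -78° = -169°
rotate_crank_by(-32°): θ ← -169° -32° = -201°
crank pin P = (r cos θ, r sin θ) = (-10.269385, 3.942047)
h = r sin θ − e = 3.942047 − 19 = -15.057953
sin φ = h / L = -15.057953 / 251 = -0.05999184
φ = arcsin(-0.05999184) = -3.439345°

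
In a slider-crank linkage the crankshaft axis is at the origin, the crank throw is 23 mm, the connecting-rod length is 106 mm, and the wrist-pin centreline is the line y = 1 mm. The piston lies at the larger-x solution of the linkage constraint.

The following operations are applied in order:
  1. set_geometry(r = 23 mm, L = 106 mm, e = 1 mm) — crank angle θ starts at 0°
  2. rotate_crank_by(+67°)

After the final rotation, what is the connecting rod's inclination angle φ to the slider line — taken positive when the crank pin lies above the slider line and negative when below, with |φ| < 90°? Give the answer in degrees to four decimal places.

10.9702

set_geometry: r = 23 mm, L = 106 mm, e = 1 mm; θ ← 0°
rotate_crank_by(+67°): θ ← 0° +67° = 67°
crank pin P = (r cos θ, r sin θ) = (8.986816, 21.171612)
h = r sin θ − e = 21.171612 − 1 = 20.171612
sin φ = h / L = 20.171612 / 106 = 0.19029822
φ = arcsin(0.19029822) = 10.970189°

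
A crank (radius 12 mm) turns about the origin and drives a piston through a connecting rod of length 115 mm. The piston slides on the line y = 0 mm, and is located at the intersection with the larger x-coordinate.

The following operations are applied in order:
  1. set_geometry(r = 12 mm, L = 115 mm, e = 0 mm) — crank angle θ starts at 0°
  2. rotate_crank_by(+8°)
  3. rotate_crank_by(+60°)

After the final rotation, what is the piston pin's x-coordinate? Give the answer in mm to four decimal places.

set_geometry: r = 12 mm, L = 115 mm, e = 0 mm; θ ← 0°
rotate_crank_by(+8°): θ ← 0° +8° = 8°
rotate_crank_by(+60°): θ ← 8° +60° = 68°
crank pin P = (r cos θ, r sin θ) = (4.495279, 11.126206)
h = r sin θ − e = 11.126206 − 0 = 11.126206
x = r cos θ + √(L² − h²) = 4.495279 + √(13225.0 − 123.7925) = 4.495279 + 114.460506 = 118.955786

118.9558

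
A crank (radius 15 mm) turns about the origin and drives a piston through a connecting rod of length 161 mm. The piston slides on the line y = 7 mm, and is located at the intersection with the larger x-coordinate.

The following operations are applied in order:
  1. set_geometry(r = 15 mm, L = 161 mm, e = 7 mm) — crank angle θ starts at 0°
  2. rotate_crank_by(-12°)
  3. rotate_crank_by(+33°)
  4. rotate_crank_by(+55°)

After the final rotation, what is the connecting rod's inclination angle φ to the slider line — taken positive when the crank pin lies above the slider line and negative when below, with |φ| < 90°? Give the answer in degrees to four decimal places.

set_geometry: r = 15 mm, L = 161 mm, e = 7 mm; θ ← 0°
rotate_crank_by(-12°): θ ← 0° -12° = -12°
rotate_crank_by(+33°): θ ← -12° +33° = 21°
rotate_crank_by(+55°): θ ← 21° +55° = 76°
crank pin P = (r cos θ, r sin θ) = (3.628828, 14.554436)
h = r sin θ − e = 14.554436 − 7 = 7.554436
sin φ = h / L = 7.554436 / 161 = 0.04692196
φ = arcsin(0.04692196) = 2.689418°

2.6894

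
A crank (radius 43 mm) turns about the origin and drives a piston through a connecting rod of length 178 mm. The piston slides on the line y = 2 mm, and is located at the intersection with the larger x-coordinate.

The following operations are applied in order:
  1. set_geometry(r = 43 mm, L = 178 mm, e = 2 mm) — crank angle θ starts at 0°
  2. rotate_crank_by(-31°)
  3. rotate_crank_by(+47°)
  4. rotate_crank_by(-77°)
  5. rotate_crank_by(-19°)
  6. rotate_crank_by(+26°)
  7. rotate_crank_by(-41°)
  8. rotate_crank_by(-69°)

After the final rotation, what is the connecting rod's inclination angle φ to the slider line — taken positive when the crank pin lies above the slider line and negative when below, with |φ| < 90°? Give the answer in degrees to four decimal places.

-4.4634

set_geometry: r = 43 mm, L = 178 mm, e = 2 mm; θ ← 0°
rotate_crank_by(-31°): θ ← 0° -31° = -31°
rotate_crank_by(+47°): θ ← -31° +47° = 16°
rotate_crank_by(-77°): θ ← 16° -77° = -61°
rotate_crank_by(-19°): θ ← -61° -19° = -80°
rotate_crank_by(+26°): θ ← -80° +26° = -54°
rotate_crank_by(-41°): θ ← -54° -41° = -95°
rotate_crank_by(-69°): θ ← -95° -69° = -164°
crank pin P = (r cos θ, r sin θ) = (-41.334253, -11.852406)
h = r sin θ − e = -11.852406 − 2 = -13.852406
sin φ = h / L = -13.852406 / 178 = -0.07782251
φ = arcsin(-0.07782251) = -4.463414°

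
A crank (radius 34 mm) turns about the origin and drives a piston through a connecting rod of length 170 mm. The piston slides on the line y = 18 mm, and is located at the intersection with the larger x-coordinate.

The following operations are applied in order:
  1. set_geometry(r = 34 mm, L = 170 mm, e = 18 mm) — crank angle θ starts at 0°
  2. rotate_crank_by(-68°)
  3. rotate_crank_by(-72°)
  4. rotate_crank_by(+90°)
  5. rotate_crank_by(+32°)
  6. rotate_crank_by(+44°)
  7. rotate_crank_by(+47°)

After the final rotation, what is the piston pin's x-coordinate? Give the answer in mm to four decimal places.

179.3199

set_geometry: r = 34 mm, L = 170 mm, e = 18 mm; θ ← 0°
rotate_crank_by(-68°): θ ← 0° -68° = -68°
rotate_crank_by(-72°): θ ← -68° -72° = -140°
rotate_crank_by(+90°): θ ← -140° +90° = -50°
rotate_crank_by(+32°): θ ← -50° +32° = -18°
rotate_crank_by(+44°): θ ← -18° +44° = 26°
rotate_crank_by(+47°): θ ← 26° +47° = 73°
crank pin P = (r cos θ, r sin θ) = (9.940638, 32.514362)
h = r sin θ − e = 32.514362 − 18 = 14.514362
x = r cos θ + √(L² − h²) = 9.940638 + √(28900.0 − 210.6667) = 9.940638 + 169.379259 = 179.319897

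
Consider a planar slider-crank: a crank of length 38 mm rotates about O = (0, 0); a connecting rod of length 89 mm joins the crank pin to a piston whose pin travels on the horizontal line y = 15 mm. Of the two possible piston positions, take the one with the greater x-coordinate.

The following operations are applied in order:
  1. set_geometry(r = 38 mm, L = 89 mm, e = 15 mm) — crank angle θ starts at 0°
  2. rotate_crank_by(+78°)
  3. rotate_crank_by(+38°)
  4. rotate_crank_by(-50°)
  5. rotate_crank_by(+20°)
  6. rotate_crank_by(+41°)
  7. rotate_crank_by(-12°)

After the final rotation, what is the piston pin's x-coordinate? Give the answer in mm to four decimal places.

set_geometry: r = 38 mm, L = 89 mm, e = 15 mm; θ ← 0°
rotate_crank_by(+78°): θ ← 0° +78° = 78°
rotate_crank_by(+38°): θ ← 78° +38° = 116°
rotate_crank_by(-50°): θ ← 116° -50° = 66°
rotate_crank_by(+20°): θ ← 66° +20° = 86°
rotate_crank_by(+41°): θ ← 86° +41° = 127°
rotate_crank_by(-12°): θ ← 127° -12° = 115°
crank pin P = (r cos θ, r sin θ) = (-16.059494, 34.439696)
h = r sin θ − e = 34.439696 − 15 = 19.439696
x = r cos θ + √(L² − h²) = -16.059494 + √(7921.0 − 377.9018) = -16.059494 + 86.851012 = 70.791518

70.7915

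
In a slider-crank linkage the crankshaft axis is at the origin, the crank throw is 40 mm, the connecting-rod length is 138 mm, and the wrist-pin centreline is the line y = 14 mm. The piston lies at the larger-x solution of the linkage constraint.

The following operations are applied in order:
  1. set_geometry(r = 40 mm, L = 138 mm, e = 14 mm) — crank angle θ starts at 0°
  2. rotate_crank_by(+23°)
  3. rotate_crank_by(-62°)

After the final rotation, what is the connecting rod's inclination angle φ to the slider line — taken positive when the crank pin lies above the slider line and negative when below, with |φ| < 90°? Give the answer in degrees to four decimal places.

-16.4908

set_geometry: r = 40 mm, L = 138 mm, e = 14 mm; θ ← 0°
rotate_crank_by(+23°): θ ← 0° +23° = 23°
rotate_crank_by(-62°): θ ← 23° -62° = -39°
crank pin P = (r cos θ, r sin θ) = (31.085838, -25.172816)
h = r sin θ − e = -25.172816 − 14 = -39.172816
sin φ = h / L = -39.172816 / 138 = -0.28386098
φ = arcsin(-0.28386098) = -16.490776°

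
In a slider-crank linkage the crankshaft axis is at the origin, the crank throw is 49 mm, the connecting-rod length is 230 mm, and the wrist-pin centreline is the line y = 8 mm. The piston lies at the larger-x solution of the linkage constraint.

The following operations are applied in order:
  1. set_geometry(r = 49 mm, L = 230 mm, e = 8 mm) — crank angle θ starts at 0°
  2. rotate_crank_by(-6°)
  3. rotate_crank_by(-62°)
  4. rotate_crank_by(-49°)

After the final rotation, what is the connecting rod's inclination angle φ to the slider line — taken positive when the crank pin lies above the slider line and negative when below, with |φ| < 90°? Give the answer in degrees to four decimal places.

-12.9797

set_geometry: r = 49 mm, L = 230 mm, e = 8 mm; θ ← 0°
rotate_crank_by(-6°): θ ← 0° -6° = -6°
rotate_crank_by(-62°): θ ← -6° -62° = -68°
rotate_crank_by(-49°): θ ← -68° -49° = -117°
crank pin P = (r cos θ, r sin θ) = (-22.245534, -43.659320)
h = r sin θ − e = -43.659320 − 8 = -51.659320
sin φ = h / L = -51.659320 / 230 = -0.22460574
φ = arcsin(-0.22460574) = -12.979695°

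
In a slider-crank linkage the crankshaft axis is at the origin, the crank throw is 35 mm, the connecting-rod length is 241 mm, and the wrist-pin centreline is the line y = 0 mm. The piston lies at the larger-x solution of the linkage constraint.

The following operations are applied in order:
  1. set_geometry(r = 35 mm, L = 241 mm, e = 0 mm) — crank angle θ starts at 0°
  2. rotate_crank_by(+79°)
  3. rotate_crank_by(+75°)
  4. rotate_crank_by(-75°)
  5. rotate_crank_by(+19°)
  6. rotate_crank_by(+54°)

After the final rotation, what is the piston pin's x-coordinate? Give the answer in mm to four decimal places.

209.5360

set_geometry: r = 35 mm, L = 241 mm, e = 0 mm; θ ← 0°
rotate_crank_by(+79°): θ ← 0° +79° = 79°
rotate_crank_by(+75°): θ ← 79° +75° = 154°
rotate_crank_by(-75°): θ ← 154° -75° = 79°
rotate_crank_by(+19°): θ ← 79° +19° = 98°
rotate_crank_by(+54°): θ ← 98° +54° = 152°
crank pin P = (r cos θ, r sin θ) = (-30.903166, 16.431505)
h = r sin θ − e = 16.431505 − 0 = 16.431505
x = r cos θ + √(L² − h²) = -30.903166 + √(58081.0 − 269.9943) = -30.903166 + 240.439193 = 209.536028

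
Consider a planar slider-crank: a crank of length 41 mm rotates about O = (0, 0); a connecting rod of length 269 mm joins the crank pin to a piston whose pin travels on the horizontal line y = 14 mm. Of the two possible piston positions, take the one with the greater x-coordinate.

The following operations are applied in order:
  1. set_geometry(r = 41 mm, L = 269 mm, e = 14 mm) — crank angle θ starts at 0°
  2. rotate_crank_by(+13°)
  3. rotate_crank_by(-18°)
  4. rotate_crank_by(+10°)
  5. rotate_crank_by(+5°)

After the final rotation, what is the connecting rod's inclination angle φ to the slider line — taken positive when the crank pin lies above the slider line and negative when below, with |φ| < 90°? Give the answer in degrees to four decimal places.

set_geometry: r = 41 mm, L = 269 mm, e = 14 mm; θ ← 0°
rotate_crank_by(+13°): θ ← 0° +13° = 13°
rotate_crank_by(-18°): θ ← 13° -18° = -5°
rotate_crank_by(+10°): θ ← -5° +10° = 5°
rotate_crank_by(+5°): θ ← 5° +5° = 10°
crank pin P = (r cos θ, r sin θ) = (40.377118, 7.119575)
h = r sin θ − e = 7.119575 − 14 = -6.880425
sin φ = h / L = -6.880425 / 269 = -0.02557779
φ = arcsin(-0.02557779) = -1.465659°

-1.4657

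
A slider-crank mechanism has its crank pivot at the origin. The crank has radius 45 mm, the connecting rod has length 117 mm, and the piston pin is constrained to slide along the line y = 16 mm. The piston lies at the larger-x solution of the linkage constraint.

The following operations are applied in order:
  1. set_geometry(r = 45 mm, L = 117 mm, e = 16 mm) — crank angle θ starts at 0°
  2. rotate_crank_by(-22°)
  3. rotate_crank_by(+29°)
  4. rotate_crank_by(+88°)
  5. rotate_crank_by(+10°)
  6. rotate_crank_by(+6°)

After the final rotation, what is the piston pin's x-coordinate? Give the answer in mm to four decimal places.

set_geometry: r = 45 mm, L = 117 mm, e = 16 mm; θ ← 0°
rotate_crank_by(-22°): θ ← 0° -22° = -22°
rotate_crank_by(+29°): θ ← -22° +29° = 7°
rotate_crank_by(+88°): θ ← 7° +88° = 95°
rotate_crank_by(+10°): θ ← 95° +10° = 105°
rotate_crank_by(+6°): θ ← 105° +6° = 111°
crank pin P = (r cos θ, r sin θ) = (-16.126558, 42.011119)
h = r sin θ − e = 42.011119 − 16 = 26.011119
x = r cos θ + √(L² − h²) = -16.126558 + √(13689.0 − 676.5783) = -16.126558 + 114.072002 = 97.945444

97.9454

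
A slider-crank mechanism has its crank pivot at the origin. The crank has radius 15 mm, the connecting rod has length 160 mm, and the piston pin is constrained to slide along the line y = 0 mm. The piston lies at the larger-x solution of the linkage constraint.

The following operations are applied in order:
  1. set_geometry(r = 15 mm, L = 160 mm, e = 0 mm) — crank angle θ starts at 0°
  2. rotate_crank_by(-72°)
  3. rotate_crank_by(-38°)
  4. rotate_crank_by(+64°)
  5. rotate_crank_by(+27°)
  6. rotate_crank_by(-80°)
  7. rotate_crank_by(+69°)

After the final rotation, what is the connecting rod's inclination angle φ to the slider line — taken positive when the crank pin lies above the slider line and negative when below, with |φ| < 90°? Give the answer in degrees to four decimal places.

set_geometry: r = 15 mm, L = 160 mm, e = 0 mm; θ ← 0°
rotate_crank_by(-72°): θ ← 0° -72° = -72°
rotate_crank_by(-38°): θ ← -72° -38° = -110°
rotate_crank_by(+64°): θ ← -110° +64° = -46°
rotate_crank_by(+27°): θ ← -46° +27° = -19°
rotate_crank_by(-80°): θ ← -19° -80° = -99°
rotate_crank_by(+69°): θ ← -99° +69° = -30°
crank pin P = (r cos θ, r sin θ) = (12.990381, -7.500000)
h = r sin θ − e = -7.500000 − 0 = -7.500000
sin φ = h / L = -7.500000 / 160 = -0.04687500
φ = arcsin(-0.04687500) = -2.686724°

-2.6867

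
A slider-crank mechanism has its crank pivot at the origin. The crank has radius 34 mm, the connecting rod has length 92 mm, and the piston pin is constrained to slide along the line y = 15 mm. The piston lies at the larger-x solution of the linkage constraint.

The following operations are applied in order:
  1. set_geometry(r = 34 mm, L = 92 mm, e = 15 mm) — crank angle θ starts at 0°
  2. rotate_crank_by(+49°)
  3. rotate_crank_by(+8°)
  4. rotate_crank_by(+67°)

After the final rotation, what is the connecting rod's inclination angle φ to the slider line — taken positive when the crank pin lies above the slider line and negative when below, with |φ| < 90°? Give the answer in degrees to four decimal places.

set_geometry: r = 34 mm, L = 92 mm, e = 15 mm; θ ← 0°
rotate_crank_by(+49°): θ ← 0° +49° = 49°
rotate_crank_by(+8°): θ ← 49° +8° = 57°
rotate_crank_by(+67°): θ ← 57° +67° = 124°
crank pin P = (r cos θ, r sin θ) = (-19.012559, 28.187277)
h = r sin θ − e = 28.187277 − 15 = 13.187277
sin φ = h / L = 13.187277 / 92 = 0.14333997
φ = arcsin(0.14333997) = 8.241162°

8.2412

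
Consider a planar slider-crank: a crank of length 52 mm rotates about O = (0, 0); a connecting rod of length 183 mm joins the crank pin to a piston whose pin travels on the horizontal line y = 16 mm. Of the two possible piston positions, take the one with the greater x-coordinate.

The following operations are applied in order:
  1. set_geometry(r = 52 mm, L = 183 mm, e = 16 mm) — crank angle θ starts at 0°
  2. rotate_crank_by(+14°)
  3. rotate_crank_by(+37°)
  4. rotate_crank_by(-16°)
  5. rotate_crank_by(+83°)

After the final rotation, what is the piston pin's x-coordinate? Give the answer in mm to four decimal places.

156.1261

set_geometry: r = 52 mm, L = 183 mm, e = 16 mm; θ ← 0°
rotate_crank_by(+14°): θ ← 0° +14° = 14°
rotate_crank_by(+37°): θ ← 14° +37° = 51°
rotate_crank_by(-16°): θ ← 51° -16° = 35°
rotate_crank_by(+83°): θ ← 35° +83° = 118°
crank pin P = (r cos θ, r sin θ) = (-24.412521, 45.913275)
h = r sin θ − e = 45.913275 − 16 = 29.913275
x = r cos θ + √(L² − h²) = -24.412521 + √(33489.0 − 894.8040) = -24.412521 + 180.538627 = 156.126106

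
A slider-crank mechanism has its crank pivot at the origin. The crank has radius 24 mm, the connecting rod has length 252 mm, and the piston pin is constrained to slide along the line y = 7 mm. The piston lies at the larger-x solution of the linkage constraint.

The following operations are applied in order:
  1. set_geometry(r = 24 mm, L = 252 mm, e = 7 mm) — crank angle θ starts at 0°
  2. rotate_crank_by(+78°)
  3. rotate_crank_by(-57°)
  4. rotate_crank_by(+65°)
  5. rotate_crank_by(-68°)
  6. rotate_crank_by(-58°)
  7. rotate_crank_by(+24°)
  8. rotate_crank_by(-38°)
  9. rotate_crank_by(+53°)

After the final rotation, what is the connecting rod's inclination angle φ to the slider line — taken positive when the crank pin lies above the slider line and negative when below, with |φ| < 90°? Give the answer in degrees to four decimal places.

set_geometry: r = 24 mm, L = 252 mm, e = 7 mm; θ ← 0°
rotate_crank_by(+78°): θ ← 0° +78° = 78°
rotate_crank_by(-57°): θ ← 78° -57° = 21°
rotate_crank_by(+65°): θ ← 21° +65° = 86°
rotate_crank_by(-68°): θ ← 86° -68° = 18°
rotate_crank_by(-58°): θ ← 18° -58° = -40°
rotate_crank_by(+24°): θ ← -40° +24° = -16°
rotate_crank_by(-38°): θ ← -16° -38° = -54°
rotate_crank_by(+53°): θ ← -54° +53° = -1°
crank pin P = (r cos θ, r sin θ) = (23.996345, -0.418858)
h = r sin θ − e = -0.418858 − 7 = -7.418858
sin φ = h / L = -7.418858 / 252 = -0.02943991
φ = arcsin(-0.02943991) = -1.687026°

-1.6870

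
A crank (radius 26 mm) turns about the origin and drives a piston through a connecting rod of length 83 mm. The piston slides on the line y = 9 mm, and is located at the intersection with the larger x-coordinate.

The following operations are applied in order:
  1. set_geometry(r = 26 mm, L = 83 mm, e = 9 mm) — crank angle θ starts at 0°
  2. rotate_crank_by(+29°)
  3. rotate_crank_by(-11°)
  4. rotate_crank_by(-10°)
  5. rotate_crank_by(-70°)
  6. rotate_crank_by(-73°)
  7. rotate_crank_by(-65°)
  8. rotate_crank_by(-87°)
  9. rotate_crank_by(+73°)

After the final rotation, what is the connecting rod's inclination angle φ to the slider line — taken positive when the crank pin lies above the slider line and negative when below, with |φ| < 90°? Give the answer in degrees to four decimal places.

set_geometry: r = 26 mm, L = 83 mm, e = 9 mm; θ ← 0°
rotate_crank_by(+29°): θ ← 0° +29° = 29°
rotate_crank_by(-11°): θ ← 29° -11° = 18°
rotate_crank_by(-10°): θ ← 18° -10° = 8°
rotate_crank_by(-70°): θ ← 8° -70° = -62°
rotate_crank_by(-73°): θ ← -62° -73° = -135°
rotate_crank_by(-65°): θ ← -135° -65° = -200°
rotate_crank_by(-87°): θ ← -200° -87° = -287°
rotate_crank_by(+73°): θ ← -287° +73° = -214°
crank pin P = (r cos θ, r sin θ) = (-21.554977, 14.539015)
h = r sin θ − e = 14.539015 − 9 = 5.539015
sin φ = h / L = 5.539015 / 83 = 0.06673513
φ = arcsin(0.06673513) = 3.826485°

3.8265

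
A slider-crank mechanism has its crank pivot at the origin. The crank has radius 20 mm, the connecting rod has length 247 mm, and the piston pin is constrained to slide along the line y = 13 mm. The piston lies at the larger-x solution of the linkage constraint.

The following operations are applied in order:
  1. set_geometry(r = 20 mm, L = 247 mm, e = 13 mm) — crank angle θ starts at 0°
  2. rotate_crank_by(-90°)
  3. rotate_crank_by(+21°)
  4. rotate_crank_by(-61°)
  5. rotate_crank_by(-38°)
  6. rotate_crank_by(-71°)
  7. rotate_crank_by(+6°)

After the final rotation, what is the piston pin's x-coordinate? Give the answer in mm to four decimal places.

234.9458

set_geometry: r = 20 mm, L = 247 mm, e = 13 mm; θ ← 0°
rotate_crank_by(-90°): θ ← 0° -90° = -90°
rotate_crank_by(+21°): θ ← -90° +21° = -69°
rotate_crank_by(-61°): θ ← -69° -61° = -130°
rotate_crank_by(-38°): θ ← -130° -38° = -168°
rotate_crank_by(-71°): θ ← -168° -71° = -239°
rotate_crank_by(+6°): θ ← -239° +6° = -233°
crank pin P = (r cos θ, r sin θ) = (-12.036300, 15.972710)
h = r sin θ − e = 15.972710 − 13 = 2.972710
x = r cos θ + √(L² − h²) = -12.036300 + √(61009.0 − 8.8370) = -12.036300 + 246.982111 = 234.945810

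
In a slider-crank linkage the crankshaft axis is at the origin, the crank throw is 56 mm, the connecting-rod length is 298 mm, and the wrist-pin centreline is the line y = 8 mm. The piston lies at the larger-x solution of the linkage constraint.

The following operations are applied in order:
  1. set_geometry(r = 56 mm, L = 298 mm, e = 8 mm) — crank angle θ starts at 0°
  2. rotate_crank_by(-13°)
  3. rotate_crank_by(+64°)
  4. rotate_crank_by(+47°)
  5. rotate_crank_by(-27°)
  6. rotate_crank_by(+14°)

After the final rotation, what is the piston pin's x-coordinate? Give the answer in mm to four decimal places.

set_geometry: r = 56 mm, L = 298 mm, e = 8 mm; θ ← 0°
rotate_crank_by(-13°): θ ← 0° -13° = -13°
rotate_crank_by(+64°): θ ← -13° +64° = 51°
rotate_crank_by(+47°): θ ← 51° +47° = 98°
rotate_crank_by(-27°): θ ← 98° -27° = 71°
rotate_crank_by(+14°): θ ← 71° +14° = 85°
crank pin P = (r cos θ, r sin θ) = (4.880722, 55.786903)
h = r sin θ − e = 55.786903 − 8 = 47.786903
x = r cos θ + √(L² − h²) = 4.880722 + √(88804.0 − 2283.5881) = 4.880722 + 294.143523 = 299.024244

299.0242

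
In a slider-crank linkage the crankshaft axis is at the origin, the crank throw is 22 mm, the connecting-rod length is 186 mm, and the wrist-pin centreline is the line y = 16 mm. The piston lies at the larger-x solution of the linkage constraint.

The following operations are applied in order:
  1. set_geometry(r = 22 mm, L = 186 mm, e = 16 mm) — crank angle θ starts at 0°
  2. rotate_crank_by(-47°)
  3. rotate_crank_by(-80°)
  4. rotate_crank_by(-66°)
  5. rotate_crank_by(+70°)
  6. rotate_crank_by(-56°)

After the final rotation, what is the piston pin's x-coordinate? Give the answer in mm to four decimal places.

set_geometry: r = 22 mm, L = 186 mm, e = 16 mm; θ ← 0°
rotate_crank_by(-47°): θ ← 0° -47° = -47°
rotate_crank_by(-80°): θ ← -47° -80° = -127°
rotate_crank_by(-66°): θ ← -127° -66° = -193°
rotate_crank_by(+70°): θ ← -193° +70° = -123°
rotate_crank_by(-56°): θ ← -123° -56° = -179°
crank pin P = (r cos θ, r sin θ) = (-21.996649, -0.383953)
h = r sin θ − e = -0.383953 − 16 = -16.383953
x = r cos θ + √(L² − h²) = -21.996649 + √(34596.0 − 268.4339) = -21.996649 + 185.276998 = 163.280349

163.2803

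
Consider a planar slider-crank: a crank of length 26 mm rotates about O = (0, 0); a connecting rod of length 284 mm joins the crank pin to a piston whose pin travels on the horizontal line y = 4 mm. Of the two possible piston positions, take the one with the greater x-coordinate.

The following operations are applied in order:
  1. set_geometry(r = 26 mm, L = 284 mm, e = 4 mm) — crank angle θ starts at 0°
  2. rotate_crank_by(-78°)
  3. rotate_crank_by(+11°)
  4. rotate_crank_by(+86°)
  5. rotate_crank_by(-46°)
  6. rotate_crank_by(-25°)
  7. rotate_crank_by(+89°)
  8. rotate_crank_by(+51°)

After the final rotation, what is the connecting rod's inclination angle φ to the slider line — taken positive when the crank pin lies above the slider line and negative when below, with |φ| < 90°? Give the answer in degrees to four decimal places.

set_geometry: r = 26 mm, L = 284 mm, e = 4 mm; θ ← 0°
rotate_crank_by(-78°): θ ← 0° -78° = -78°
rotate_crank_by(+11°): θ ← -78° +11° = -67°
rotate_crank_by(+86°): θ ← -67° +86° = 19°
rotate_crank_by(-46°): θ ← 19° -46° = -27°
rotate_crank_by(-25°): θ ← -27° -25° = -52°
rotate_crank_by(+89°): θ ← -52° +89° = 37°
rotate_crank_by(+51°): θ ← 37° +51° = 88°
crank pin P = (r cos θ, r sin θ) = (0.907387, 25.984162)
h = r sin θ − e = 25.984162 − 4 = 21.984162
sin φ = h / L = 21.984162 / 284 = 0.07740902
φ = arcsin(0.07740902) = 4.439652°

4.4397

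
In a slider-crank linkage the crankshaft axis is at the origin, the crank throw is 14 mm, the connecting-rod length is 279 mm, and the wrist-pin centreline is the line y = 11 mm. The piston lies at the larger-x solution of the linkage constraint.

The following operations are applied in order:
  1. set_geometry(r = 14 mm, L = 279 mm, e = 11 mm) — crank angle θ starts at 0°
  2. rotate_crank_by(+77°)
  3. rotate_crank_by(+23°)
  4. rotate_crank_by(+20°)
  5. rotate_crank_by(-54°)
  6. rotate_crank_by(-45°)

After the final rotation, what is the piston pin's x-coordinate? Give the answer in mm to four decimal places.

292.0060

set_geometry: r = 14 mm, L = 279 mm, e = 11 mm; θ ← 0°
rotate_crank_by(+77°): θ ← 0° +77° = 77°
rotate_crank_by(+23°): θ ← 77° +23° = 100°
rotate_crank_by(+20°): θ ← 100° +20° = 120°
rotate_crank_by(-54°): θ ← 120° -54° = 66°
rotate_crank_by(-45°): θ ← 66° -45° = 21°
crank pin P = (r cos θ, r sin θ) = (13.070126, 5.017151)
h = r sin θ − e = 5.017151 − 11 = -5.982849
x = r cos θ + √(L² − h²) = 13.070126 + √(77841.0 − 35.7945) = 13.070126 + 278.935845 = 292.005971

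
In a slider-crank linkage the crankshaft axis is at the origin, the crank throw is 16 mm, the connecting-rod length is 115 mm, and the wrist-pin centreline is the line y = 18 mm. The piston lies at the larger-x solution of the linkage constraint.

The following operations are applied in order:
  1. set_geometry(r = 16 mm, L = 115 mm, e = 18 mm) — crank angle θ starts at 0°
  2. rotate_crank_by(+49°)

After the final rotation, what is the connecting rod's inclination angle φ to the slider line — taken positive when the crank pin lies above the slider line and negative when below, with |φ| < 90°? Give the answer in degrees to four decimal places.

set_geometry: r = 16 mm, L = 115 mm, e = 18 mm; θ ← 0°
rotate_crank_by(+49°): θ ← 0° +49° = 49°
crank pin P = (r cos θ, r sin θ) = (10.496944, 12.075353)
h = r sin θ − e = 12.075353 − 18 = -5.924647
sin φ = h / L = -5.924647 / 115 = -0.05151867
φ = arcsin(-0.05151867) = -2.953110°

-2.9531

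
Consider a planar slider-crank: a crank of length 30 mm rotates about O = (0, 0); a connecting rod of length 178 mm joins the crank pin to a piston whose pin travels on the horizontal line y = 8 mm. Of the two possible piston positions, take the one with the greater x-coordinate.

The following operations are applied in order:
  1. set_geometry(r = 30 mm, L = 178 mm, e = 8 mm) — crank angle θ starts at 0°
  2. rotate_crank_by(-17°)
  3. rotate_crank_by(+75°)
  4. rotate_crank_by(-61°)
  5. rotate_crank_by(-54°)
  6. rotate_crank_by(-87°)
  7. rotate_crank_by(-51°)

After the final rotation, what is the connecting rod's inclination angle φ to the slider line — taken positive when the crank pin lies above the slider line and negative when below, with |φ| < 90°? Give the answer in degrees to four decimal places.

set_geometry: r = 30 mm, L = 178 mm, e = 8 mm; θ ← 0°
rotate_crank_by(-17°): θ ← 0° -17° = -17°
rotate_crank_by(+75°): θ ← -17° +75° = 58°
rotate_crank_by(-61°): θ ← 58° -61° = -3°
rotate_crank_by(-54°): θ ← -3° -54° = -57°
rotate_crank_by(-87°): θ ← -57° -87° = -144°
rotate_crank_by(-51°): θ ← -144° -51° = -195°
crank pin P = (r cos θ, r sin θ) = (-28.977775, 7.764571)
h = r sin θ − e = 7.764571 − 8 = -0.235429
sin φ = h / L = -0.235429 / 178 = -0.00132263
φ = arcsin(-0.00132263) = -0.075781°

-0.0758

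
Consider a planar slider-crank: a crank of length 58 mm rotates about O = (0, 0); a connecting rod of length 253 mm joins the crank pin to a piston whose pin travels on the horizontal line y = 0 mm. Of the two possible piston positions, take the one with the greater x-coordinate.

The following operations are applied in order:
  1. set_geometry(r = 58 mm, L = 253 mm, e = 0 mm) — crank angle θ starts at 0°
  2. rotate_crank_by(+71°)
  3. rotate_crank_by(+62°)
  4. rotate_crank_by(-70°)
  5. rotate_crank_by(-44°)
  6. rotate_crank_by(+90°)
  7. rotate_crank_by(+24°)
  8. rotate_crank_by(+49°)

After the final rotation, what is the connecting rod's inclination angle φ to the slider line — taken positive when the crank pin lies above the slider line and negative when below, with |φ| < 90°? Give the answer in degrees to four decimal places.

set_geometry: r = 58 mm, L = 253 mm, e = 0 mm; θ ← 0°
rotate_crank_by(+71°): θ ← 0° +71° = 71°
rotate_crank_by(+62°): θ ← 71° +62° = 133°
rotate_crank_by(-70°): θ ← 133° -70° = 63°
rotate_crank_by(-44°): θ ← 63° -44° = 19°
rotate_crank_by(+90°): θ ← 19° +90° = 109°
rotate_crank_by(+24°): θ ← 109° +24° = 133°
rotate_crank_by(+49°): θ ← 133° +49° = 182°
crank pin P = (r cos θ, r sin θ) = (-57.964668, -2.024171)
h = r sin θ − e = -2.024171 − 0 = -2.024171
sin φ = h / L = -2.024171 / 253 = -0.00800068
φ = arcsin(-0.00800068) = -0.458410°

-0.4584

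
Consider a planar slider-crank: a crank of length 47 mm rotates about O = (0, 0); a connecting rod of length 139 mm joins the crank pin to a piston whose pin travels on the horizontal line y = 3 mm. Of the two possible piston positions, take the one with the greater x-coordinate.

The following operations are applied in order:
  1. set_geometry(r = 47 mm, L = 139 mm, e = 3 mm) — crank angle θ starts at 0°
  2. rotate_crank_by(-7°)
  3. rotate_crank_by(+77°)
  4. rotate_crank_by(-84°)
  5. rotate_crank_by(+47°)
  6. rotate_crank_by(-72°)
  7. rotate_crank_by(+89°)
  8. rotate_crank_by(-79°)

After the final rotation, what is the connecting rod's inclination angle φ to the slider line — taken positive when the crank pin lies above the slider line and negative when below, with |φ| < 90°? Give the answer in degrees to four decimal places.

-10.6909

set_geometry: r = 47 mm, L = 139 mm, e = 3 mm; θ ← 0°
rotate_crank_by(-7°): θ ← 0° -7° = -7°
rotate_crank_by(+77°): θ ← -7° +77° = 70°
rotate_crank_by(-84°): θ ← 70° -84° = -14°
rotate_crank_by(+47°): θ ← -14° +47° = 33°
rotate_crank_by(-72°): θ ← 33° -72° = -39°
rotate_crank_by(+89°): θ ← -39° +89° = 50°
rotate_crank_by(-79°): θ ← 50° -79° = -29°
crank pin P = (r cos θ, r sin θ) = (41.107126, -22.786052)
h = r sin θ − e = -22.786052 − 3 = -25.786052
sin φ = h / L = -25.786052 / 139 = -0.18551117
φ = arcsin(-0.18551117) = -10.690936°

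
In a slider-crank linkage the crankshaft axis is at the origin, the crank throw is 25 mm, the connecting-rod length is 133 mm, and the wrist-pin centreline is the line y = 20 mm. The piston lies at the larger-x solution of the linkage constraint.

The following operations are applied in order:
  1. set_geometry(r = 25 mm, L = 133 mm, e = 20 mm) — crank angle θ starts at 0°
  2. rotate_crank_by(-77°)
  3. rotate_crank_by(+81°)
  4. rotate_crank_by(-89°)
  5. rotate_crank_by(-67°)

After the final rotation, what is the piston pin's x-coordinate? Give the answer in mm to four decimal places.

set_geometry: r = 25 mm, L = 133 mm, e = 20 mm; θ ← 0°
rotate_crank_by(-77°): θ ← 0° -77° = -77°
rotate_crank_by(+81°): θ ← -77° +81° = 4°
rotate_crank_by(-89°): θ ← 4° -89° = -85°
rotate_crank_by(-67°): θ ← -85° -67° = -152°
crank pin P = (r cos θ, r sin θ) = (-22.073690, -11.736789)
h = r sin θ − e = -11.736789 − 20 = -31.736789
x = r cos θ + √(L² − h²) = -22.073690 + √(17689.0 − 1007.2238) = -22.073690 + 129.157951 = 107.084261

107.0843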